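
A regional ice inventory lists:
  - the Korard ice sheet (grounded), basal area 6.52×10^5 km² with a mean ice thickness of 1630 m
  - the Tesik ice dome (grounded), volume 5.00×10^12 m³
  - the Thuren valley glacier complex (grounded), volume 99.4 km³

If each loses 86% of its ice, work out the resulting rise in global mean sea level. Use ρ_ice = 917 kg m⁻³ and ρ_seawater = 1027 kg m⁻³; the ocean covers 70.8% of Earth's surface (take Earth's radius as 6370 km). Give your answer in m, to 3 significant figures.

≈ 2.27 m

Korard: ice volume = 6.52×10^5 km² × 1630 m = 1.063×10^6 km³; 0.86 × 1.063×10^6 × (917/1027) = 8.161×10^5 km³ of water.
Tesik: 0.86 × 5.00×10^12 m³ × (917/1027) = 3.839×10^12 m³ of water.
Thuren: 0.86 × 99.4 km³ × (917/1027) = 76.33 km³ of water.
Total added water ≈ 8.200×10^14 m³ over 3.61×10^14 m² → Δh = 2.27 m.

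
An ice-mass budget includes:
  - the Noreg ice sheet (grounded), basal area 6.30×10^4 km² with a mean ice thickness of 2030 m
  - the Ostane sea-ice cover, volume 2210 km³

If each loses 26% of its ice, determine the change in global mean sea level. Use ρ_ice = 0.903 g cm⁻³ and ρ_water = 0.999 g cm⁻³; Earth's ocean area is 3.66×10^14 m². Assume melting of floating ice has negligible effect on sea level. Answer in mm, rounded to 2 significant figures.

Noreg: ice volume = 6.30×10^4 km² × 2030 m = 1.279×10^5 km³; 0.26 × 1.279×10^5 × (903/999) = 3.006×10^4 km³ of water.
The Ostane sea-ice cover is floating and already displaces its own weight of water, so its melt adds essentially nothing to sea level.
Total added water ≈ 3.006×10^13 m³ over 3.66×10^14 m² → Δh = 0.0821 m = 82 mm.

≈ 82 mm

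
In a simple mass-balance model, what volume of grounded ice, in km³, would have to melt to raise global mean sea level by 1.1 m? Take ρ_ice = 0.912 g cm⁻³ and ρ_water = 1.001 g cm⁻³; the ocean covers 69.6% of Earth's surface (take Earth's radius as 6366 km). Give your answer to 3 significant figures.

Required water volume = Δh × A = 1.1 m × 3.54×10^14 m² = 3.899×10^14 m³ = 3.899×10^5 km³.
Ice volume = water volume × ρ_w/ρ_ice = 3.899×10^5 × 1001/912 = 4.28×10^5 km³.

≈ 4.28×10^5 km³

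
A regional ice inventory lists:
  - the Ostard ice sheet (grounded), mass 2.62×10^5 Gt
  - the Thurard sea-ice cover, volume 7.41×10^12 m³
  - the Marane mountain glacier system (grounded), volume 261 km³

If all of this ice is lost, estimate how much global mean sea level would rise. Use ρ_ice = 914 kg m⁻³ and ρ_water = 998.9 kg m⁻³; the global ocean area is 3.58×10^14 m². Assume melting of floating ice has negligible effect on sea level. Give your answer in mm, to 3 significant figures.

Ostard: 2.62×10^5 Gt = 2.620×10^17 kg; dividing by ρ_w = 998.9 kg m⁻³ gives 2.623×10^14 m³ of water.
The Thurard sea-ice cover is floating and already displaces its own weight of water, so its melt adds essentially nothing to sea level.
Marane: 261 km³ × (914/998.9) = 238.8 km³ of water.
Total added water ≈ 2.625×10^14 m³ over 3.58×10^14 m² → Δh = 0.733 m = 733 mm.

≈ 733 mm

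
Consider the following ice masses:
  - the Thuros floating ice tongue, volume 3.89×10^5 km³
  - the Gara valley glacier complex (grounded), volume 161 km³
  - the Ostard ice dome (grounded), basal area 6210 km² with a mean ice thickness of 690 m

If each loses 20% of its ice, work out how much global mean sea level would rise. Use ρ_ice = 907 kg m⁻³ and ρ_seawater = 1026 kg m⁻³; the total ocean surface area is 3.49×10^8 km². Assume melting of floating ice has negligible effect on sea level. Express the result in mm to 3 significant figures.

The Thuros floating ice tongue is floating and already displaces its own weight of water, so its melt adds essentially nothing to sea level.
Gara: 0.2 × 161 km³ × (907/1026) = 28.47 km³ of water.
Ostard: ice volume = 6210 km² × 690 m = 4285 km³; 0.2 × 4285 × (907/1026) = 757.6 km³ of water.
Total added water ≈ 7.860×10^11 m³ over 3.49×10^14 m² → Δh = 2.25×10^-3 m = 2.25 mm.

≈ 2.25 mm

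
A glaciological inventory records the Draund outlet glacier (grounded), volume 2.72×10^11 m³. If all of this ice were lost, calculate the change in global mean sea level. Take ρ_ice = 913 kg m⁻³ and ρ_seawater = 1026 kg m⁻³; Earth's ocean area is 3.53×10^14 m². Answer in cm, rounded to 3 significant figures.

≈ 0.0686 cm

Draund: 2.72×10^11 m³ × (913/1026) = 2.420×10^11 m³ of water.
Spread over 3.53×10^14 m² of ocean, Δh = 2.420×10^11 / 3.53×10^14 = 6.86×10^-4 m = 0.0686 cm.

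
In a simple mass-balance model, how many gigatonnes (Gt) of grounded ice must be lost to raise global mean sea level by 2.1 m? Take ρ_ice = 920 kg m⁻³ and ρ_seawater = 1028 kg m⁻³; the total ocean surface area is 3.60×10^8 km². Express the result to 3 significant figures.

≈ 7.77×10^5 Gt

Required water volume = Δh × A = 2.1 m × 3.60×10^14 m² = 7.560×10^14 m³.
ρ_w = 1028 kg m⁻³, so the mass of water = 7.560×10^14 m³ × 1028 kg m⁻³ = 7.772×10^17 kg = 7.77×10^5 Gt (and the same mass of ice, by conservation).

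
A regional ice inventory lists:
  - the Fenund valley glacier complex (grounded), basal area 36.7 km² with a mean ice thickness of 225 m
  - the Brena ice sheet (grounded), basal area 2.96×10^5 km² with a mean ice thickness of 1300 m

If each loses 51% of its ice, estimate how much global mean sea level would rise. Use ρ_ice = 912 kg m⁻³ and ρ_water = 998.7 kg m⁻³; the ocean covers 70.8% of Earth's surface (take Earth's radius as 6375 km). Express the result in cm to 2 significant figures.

Fenund: ice volume = 36.7 km² × 225 m = 8.258 km³; 0.51 × 8.258 × (912/998.7) = 3.846 km³ of water.
Brena: ice volume = 2.96×10^5 km² × 1300 m = 3.848×10^5 km³; 0.51 × 3.848×10^5 × (912/998.7) = 1.792×10^5 km³ of water.
Total added water ≈ 1.792×10^14 m³ over 3.62×10^14 m² → Δh = 0.496 m = 50 cm.

≈ 50 cm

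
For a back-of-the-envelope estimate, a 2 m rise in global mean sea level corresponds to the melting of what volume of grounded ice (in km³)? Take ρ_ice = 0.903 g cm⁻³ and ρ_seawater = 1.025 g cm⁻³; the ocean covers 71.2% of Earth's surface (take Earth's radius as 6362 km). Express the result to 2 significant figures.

Required water volume = Δh × A = 2 m × 3.62×10^14 m² = 7.243×10^14 m³ = 7.243×10^5 km³.
Ice volume = water volume × ρ_w/ρ_ice = 7.243×10^5 × 1025/903 = 8.2×10^5 km³.

≈ 8.2×10^5 km³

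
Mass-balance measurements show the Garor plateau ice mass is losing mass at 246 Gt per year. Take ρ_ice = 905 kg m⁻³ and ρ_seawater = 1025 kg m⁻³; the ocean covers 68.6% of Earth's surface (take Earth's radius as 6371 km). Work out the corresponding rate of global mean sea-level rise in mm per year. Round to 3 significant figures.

≈ 0.686 mm/yr

ρ_w = 1025 kg m⁻³. Annual water volume added = 246 Gt / ρ_w = 2.460×10^14 kg / 1025 kg m⁻³ = 2.400×10^11 m³.
Δh per year = 2.400×10^11 / 3.50×10^14 = 6.86×10^-4 m = 0.686 mm.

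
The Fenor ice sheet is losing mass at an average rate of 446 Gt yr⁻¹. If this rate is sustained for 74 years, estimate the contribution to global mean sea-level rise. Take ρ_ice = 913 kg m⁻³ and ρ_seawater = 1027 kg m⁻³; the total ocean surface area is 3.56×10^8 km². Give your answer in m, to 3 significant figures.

≈ 0.0903 m

Total mass lost = 446 Gt/yr × 74 yr = 3.300×10^4 Gt = 3.300×10^16 kg.
ρ_w = 1027 kg m⁻³, so water volume = 3.300×10^16 / 1027 = 3.214×10^13 m³.
Δh = 3.214×10^13 / 3.56×10^14 = 0.0903 m.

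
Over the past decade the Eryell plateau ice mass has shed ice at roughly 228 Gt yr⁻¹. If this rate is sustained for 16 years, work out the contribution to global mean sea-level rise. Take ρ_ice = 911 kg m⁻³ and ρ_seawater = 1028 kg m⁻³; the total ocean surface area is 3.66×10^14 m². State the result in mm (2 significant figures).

≈ 9.7 mm

Total mass lost = 228 Gt/yr × 16 yr = 3648 Gt = 3.648×10^15 kg.
ρ_w = 1028 kg m⁻³, so water volume = 3.648×10^15 / 1028 = 3.549×10^12 m³.
Δh = 3.549×10^12 / 3.66×10^14 = 9.70×10^-3 m = 9.7 mm.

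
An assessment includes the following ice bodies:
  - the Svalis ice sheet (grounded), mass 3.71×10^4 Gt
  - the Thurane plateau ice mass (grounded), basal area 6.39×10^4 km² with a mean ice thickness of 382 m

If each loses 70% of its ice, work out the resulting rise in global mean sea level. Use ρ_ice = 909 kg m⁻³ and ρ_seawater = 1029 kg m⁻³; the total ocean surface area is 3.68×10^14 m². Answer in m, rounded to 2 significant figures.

Svalis: 0.7 × 3.71×10^4 Gt = 2.597×10^16 kg; dividing by ρ_w = 1029 kg m⁻³ gives 2.524×10^13 m³ of water.
Thurane: ice volume = 6.39×10^4 km² × 382 m = 2.441×10^4 km³; 0.7 × 2.441×10^4 × (909/1029) = 1.509×10^4 km³ of water.
Total added water ≈ 4.033×10^13 m³ over 3.68×10^14 m² → Δh = 0.110 m.

≈ 0.11 m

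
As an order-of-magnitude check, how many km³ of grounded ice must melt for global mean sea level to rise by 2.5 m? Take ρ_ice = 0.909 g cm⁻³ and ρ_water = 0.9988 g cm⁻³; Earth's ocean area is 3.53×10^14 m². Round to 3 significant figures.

≈ 9.70×10^5 km³

Required water volume = Δh × A = 2.5 m × 3.53×10^14 m² = 8.825×10^14 m³ = 8.825×10^5 km³.
Ice volume = water volume × ρ_w/ρ_ice = 8.825×10^5 × 998.8/909 = 9.70×10^5 km³.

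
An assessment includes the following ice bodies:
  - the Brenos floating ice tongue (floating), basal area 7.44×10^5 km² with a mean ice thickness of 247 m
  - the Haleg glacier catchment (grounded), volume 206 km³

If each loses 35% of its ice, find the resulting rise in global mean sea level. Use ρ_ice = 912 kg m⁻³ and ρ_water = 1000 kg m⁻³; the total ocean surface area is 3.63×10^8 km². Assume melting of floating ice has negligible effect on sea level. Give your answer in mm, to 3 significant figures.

≈ 0.181 mm

The Brenos floating ice tongue is floating and already displaces its own weight of water, so its melt adds essentially nothing to sea level.
Haleg: 0.35 × 206 km³ × (912/1000) = 65.76 km³ of water.
Total added water ≈ 6.576×10^10 m³ over 3.63×10^14 m² → Δh = 1.81×10^-4 m = 0.181 mm.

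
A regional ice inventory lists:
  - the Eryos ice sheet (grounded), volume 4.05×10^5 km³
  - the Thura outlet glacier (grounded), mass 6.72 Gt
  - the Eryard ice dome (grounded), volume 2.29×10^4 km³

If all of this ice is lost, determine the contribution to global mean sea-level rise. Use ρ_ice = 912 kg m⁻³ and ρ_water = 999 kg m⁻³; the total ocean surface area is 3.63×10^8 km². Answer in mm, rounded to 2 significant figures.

≈ 1100 mm

Eryos: 4.05×10^5 km³ × (912/999) = 3.697×10^5 km³ of water.
Thura: 6.72 Gt = 6.720×10^12 kg; dividing by ρ_w = 999 kg m⁻³ gives 6.727×10^9 m³ of water.
Eryard: 2.29×10^4 km³ × (912/999) = 2.091×10^4 km³ of water.
Total added water ≈ 3.906×10^14 m³ over 3.63×10^14 m² → Δh = 1.08 m = 1100 mm.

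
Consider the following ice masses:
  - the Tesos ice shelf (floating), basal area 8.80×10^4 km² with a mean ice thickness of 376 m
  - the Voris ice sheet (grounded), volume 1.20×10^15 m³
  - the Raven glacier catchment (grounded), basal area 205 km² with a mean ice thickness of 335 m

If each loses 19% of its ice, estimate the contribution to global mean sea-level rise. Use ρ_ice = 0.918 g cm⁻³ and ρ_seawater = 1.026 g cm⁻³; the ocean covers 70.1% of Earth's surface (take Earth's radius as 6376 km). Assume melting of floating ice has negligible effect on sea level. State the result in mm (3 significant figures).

The Tesos ice shelf is floating and already displaces its own weight of water, so its melt adds essentially nothing to sea level.
Voris: 0.19 × 1.20×10^15 m³ × (918/1026) = 2.040×10^14 m³ of water.
Raven: ice volume = 205 km² × 335 m = 68.67 km³; 0.19 × 68.67 × (918/1026) = 11.67 km³ of water.
Total added water ≈ 2.040×10^14 m³ over 3.58×10^14 m² → Δh = 0.570 m = 570 mm.

≈ 570 mm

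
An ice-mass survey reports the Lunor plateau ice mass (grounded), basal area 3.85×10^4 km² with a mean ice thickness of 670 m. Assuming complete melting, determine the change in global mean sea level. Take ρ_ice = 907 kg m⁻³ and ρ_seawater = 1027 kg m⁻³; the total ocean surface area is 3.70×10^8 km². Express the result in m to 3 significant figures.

Lunor: ice volume = 3.85×10^4 km² × 670 m = 2.580×10^4 km³; 2.580×10^4 × (907/1027) = 2.278×10^4 km³ of water.
Spread over 3.70×10^14 m² of ocean, Δh = 2.278×10^13 / 3.70×10^14 = 0.0616 m.

≈ 0.0616 m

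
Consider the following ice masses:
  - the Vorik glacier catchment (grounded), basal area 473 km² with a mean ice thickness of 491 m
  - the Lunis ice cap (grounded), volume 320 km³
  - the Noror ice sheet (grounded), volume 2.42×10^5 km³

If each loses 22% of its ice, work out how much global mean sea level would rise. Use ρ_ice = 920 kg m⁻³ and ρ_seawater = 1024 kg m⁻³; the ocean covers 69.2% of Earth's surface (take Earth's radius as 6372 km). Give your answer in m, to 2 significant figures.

≈ 0.14 m

Vorik: ice volume = 473 km² × 491 m = 232.2 km³; 0.22 × 232.2 × (920/1024) = 45.90 km³ of water.
Lunis: 0.22 × 320 km³ × (920/1024) = 63.25 km³ of water.
Noror: 0.22 × 2.42×10^5 km³ × (920/1024) = 4.783×10^4 km³ of water.
Total added water ≈ 4.794×10^13 m³ over 3.53×10^14 m² → Δh = 0.136 m.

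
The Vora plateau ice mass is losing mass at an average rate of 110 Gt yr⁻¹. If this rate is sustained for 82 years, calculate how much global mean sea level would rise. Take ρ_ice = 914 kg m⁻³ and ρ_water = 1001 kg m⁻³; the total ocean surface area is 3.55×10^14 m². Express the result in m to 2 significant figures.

≈ 0.025 m

Total mass lost = 110 Gt/yr × 82 yr = 9020 Gt = 9.020×10^15 kg.
ρ_w = 1001 kg m⁻³, so water volume = 9.020×10^15 / 1001 = 9.011×10^12 m³.
Δh = 9.011×10^12 / 3.55×10^14 = 0.0254 m.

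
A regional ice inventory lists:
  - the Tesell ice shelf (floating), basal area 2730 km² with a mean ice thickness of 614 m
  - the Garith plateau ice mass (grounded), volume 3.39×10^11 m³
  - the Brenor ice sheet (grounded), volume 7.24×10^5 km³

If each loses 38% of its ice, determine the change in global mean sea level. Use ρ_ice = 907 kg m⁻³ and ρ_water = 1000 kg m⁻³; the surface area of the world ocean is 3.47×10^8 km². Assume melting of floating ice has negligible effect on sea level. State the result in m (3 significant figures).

≈ 0.719 m

The Tesell ice shelf is floating and already displaces its own weight of water, so its melt adds essentially nothing to sea level.
Garith: 0.38 × 3.39×10^11 m³ × (907/1000) = 1.168×10^11 m³ of water.
Brenor: 0.38 × 7.24×10^5 km³ × (907/1000) = 2.495×10^5 km³ of water.
Total added water ≈ 2.497×10^14 m³ over 3.47×10^14 m² → Δh = 0.719 m.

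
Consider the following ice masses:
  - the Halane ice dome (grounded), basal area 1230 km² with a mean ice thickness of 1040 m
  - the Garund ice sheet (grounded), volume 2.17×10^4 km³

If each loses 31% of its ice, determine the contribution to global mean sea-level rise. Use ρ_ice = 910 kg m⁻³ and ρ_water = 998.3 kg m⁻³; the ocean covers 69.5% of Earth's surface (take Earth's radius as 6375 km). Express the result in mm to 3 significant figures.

Halane: ice volume = 1230 km² × 1040 m = 1279 km³; 0.31 × 1279 × (910/998.3) = 361.5 km³ of water.
Garund: 0.31 × 2.17×10^4 km³ × (910/998.3) = 6132 km³ of water.
Total added water ≈ 6.493×10^12 m³ over 3.55×10^14 m² → Δh = 0.0183 m = 18.3 mm.

≈ 18.3 mm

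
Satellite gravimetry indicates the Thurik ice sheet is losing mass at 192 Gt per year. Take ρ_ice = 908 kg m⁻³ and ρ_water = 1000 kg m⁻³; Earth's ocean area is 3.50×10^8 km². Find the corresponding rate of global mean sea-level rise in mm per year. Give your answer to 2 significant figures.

≈ 0.55 mm/yr

ρ_w = 1000 kg m⁻³. Annual water volume added = 192 Gt / ρ_w = 1.920×10^14 kg / 1000 kg m⁻³ = 1.920×10^11 m³.
Δh per year = 1.920×10^11 / 3.50×10^14 = 5.49×10^-4 m = 0.55 mm.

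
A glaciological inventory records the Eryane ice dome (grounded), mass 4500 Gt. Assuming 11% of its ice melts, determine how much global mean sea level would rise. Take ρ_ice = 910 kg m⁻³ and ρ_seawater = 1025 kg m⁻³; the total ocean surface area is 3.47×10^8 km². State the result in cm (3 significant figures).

≈ 0.139 cm

Eryane: 0.11 × 4500 Gt = 4.950×10^14 kg; dividing by ρ_w = 1025 kg m⁻³ gives 4.829×10^11 m³ of water.
Spread over 3.47×10^14 m² of ocean, Δh = 4.829×10^11 / 3.47×10^14 = 1.39×10^-3 m = 0.139 cm.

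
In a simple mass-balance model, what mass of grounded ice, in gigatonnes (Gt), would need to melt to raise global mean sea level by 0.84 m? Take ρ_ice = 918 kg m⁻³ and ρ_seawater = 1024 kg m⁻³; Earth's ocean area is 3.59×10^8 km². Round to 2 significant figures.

Required water volume = Δh × A = 0.84 m × 3.59×10^14 m² = 3.016×10^14 m³.
ρ_w = 1024 kg m⁻³, so the mass of water = 3.016×10^14 m³ × 1024 kg m⁻³ = 3.088×10^17 kg = 3.1×10^5 Gt (and the same mass of ice, by conservation).

≈ 3.1×10^5 Gt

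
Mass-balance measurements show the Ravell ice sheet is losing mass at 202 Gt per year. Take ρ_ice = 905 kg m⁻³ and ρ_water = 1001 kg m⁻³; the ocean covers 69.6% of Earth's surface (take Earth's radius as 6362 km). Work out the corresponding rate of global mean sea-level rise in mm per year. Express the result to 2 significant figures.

≈ 0.57 mm/yr

ρ_w = 1001 kg m⁻³. Annual water volume added = 202 Gt / ρ_w = 2.020×10^14 kg / 1001 kg m⁻³ = 2.018×10^11 m³.
Δh per year = 2.018×10^11 / 3.54×10^14 = 5.70×10^-4 m = 0.57 mm.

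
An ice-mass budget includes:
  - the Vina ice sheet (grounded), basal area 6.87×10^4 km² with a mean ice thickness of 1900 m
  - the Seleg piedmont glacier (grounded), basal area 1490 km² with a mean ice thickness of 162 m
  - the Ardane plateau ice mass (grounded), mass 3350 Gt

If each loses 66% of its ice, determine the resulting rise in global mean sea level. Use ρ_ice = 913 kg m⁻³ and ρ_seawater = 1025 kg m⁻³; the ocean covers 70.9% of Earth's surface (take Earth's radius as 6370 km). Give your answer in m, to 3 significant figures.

Vina: ice volume = 6.87×10^4 km² × 1900 m = 1.305×10^5 km³; 0.66 × 1.305×10^5 × (913/1025) = 7.674×10^4 km³ of water.
Seleg: ice volume = 1490 km² × 162 m = 241.4 km³; 0.66 × 241.4 × (913/1025) = 141.9 km³ of water.
Ardane: 0.66 × 3350 Gt = 2.211×10^15 kg; dividing by ρ_w = 1025 kg m⁻³ gives 2.157×10^12 m³ of water.
Total added water ≈ 7.904×10^13 m³ over 3.62×10^14 m² → Δh = 0.219 m.

≈ 0.219 m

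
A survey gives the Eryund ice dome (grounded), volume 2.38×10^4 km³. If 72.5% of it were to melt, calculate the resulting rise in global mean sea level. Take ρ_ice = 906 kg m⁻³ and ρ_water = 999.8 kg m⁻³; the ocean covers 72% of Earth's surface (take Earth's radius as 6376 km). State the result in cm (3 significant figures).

≈ 4.25 cm

Eryund: 0.725 × 2.38×10^4 km³ × (906/999.8) = 1.564×10^4 km³ of water.
Spread over 3.68×10^14 m² of ocean, Δh = 1.564×10^13 / 3.68×10^14 = 0.0425 m = 4.25 cm.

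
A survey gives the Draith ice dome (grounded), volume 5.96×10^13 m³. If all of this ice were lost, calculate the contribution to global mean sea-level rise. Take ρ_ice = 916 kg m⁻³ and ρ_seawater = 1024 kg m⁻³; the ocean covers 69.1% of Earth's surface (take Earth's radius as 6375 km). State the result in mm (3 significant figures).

Draith: 5.96×10^13 m³ × (916/1024) = 5.331×10^13 m³ of water.
Spread over 3.53×10^14 m² of ocean, Δh = 5.331×10^13 / 3.53×10^14 = 0.151 m = 151 mm.

≈ 151 mm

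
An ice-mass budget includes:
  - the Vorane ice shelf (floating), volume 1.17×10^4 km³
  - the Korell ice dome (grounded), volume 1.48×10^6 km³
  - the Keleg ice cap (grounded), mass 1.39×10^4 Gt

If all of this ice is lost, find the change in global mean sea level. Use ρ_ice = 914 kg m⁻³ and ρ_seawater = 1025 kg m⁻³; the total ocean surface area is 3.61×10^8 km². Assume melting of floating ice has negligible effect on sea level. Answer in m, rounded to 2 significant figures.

≈ 3.7 m

The Vorane ice shelf is floating and already displaces its own weight of water, so its melt adds essentially nothing to sea level.
Korell: 1.48×10^6 km³ × (914/1025) = 1.320×10^6 km³ of water.
Keleg: 1.39×10^4 Gt = 1.390×10^16 kg; dividing by ρ_w = 1025 kg m⁻³ gives 1.356×10^13 m³ of water.
Total added water ≈ 1.333×10^15 m³ over 3.61×10^14 m² → Δh = 3.69 m.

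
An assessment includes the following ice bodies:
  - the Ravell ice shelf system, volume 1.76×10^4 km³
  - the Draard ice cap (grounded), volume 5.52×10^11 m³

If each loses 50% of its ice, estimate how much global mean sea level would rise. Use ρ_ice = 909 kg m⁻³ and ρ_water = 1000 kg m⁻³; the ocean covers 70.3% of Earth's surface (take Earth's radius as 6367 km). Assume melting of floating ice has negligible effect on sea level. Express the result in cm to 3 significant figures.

The Ravell ice shelf system is floating and already displaces its own weight of water, so its melt adds essentially nothing to sea level.
Draard: 0.5 × 5.52×10^11 m³ × (909/1000) = 2.509×10^11 m³ of water.
Total added water ≈ 2.509×10^11 m³ over 3.58×10^14 m² → Δh = 7.01×10^-4 m = 0.0701 cm.

≈ 0.0701 cm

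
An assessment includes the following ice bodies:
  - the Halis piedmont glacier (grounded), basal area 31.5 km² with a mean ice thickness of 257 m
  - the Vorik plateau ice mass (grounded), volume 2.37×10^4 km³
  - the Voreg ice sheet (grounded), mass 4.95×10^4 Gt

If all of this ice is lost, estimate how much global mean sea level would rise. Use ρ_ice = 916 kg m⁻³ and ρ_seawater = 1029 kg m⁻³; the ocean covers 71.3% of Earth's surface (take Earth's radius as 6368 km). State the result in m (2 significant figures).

≈ 0.19 m

Halis: ice volume = 31.5 km² × 257 m = 8.095 km³; 8.095 × (916/1029) = 7.206 km³ of water.
Vorik: 2.37×10^4 km³ × (916/1029) = 2.110×10^4 km³ of water.
Voreg: 4.95×10^4 Gt = 4.950×10^16 kg; dividing by ρ_w = 1029 kg m⁻³ gives 4.810×10^13 m³ of water.
Total added water ≈ 6.921×10^13 m³ over 3.63×10^14 m² → Δh = 0.190 m.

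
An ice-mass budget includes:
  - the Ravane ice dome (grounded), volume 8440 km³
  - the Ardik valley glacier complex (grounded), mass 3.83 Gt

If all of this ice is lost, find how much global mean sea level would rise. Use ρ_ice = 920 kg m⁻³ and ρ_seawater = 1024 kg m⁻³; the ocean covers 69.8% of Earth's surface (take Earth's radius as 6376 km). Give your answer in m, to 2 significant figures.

Ravane: 8440 km³ × (920/1024) = 7583 km³ of water.
Ardik: 3.83 Gt = 3.830×10^12 kg; dividing by ρ_w = 1024 kg m⁻³ gives 3.740×10^9 m³ of water.
Total added water ≈ 7.587×10^12 m³ over 3.57×10^14 m² → Δh = 0.0213 m.

≈ 0.021 m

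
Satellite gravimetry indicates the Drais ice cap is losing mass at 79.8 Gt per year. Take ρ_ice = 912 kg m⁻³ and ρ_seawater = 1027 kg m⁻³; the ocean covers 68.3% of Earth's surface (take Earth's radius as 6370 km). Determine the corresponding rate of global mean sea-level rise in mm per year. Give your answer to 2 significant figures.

≈ 0.22 mm/yr

ρ_w = 1027 kg m⁻³. Annual water volume added = 79.8 Gt / ρ_w = 7.980×10^13 kg / 1027 kg m⁻³ = 7.770×10^10 m³.
Δh per year = 7.770×10^10 / 3.48×10^14 = 2.23×10^-4 m = 0.22 mm.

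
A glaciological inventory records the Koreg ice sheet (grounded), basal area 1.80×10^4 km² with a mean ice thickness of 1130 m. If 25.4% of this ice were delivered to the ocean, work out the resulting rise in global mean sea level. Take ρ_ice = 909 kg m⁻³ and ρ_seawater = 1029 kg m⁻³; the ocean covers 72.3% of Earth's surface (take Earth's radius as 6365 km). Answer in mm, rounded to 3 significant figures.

≈ 12.4 mm

Koreg: ice volume = 1.80×10^4 km² × 1130 m = 2.034×10^4 km³; 0.254 × 2.034×10^4 × (909/1029) = 4564 km³ of water.
Spread over 3.68×10^14 m² of ocean, Δh = 4.564×10^12 / 3.68×10^14 = 0.0124 m = 12.4 mm.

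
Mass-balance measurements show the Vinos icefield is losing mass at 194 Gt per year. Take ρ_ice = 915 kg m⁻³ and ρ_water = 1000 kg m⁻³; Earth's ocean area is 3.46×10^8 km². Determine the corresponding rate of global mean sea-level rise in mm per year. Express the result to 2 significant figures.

≈ 0.56 mm/yr

ρ_w = 1000 kg m⁻³. Annual water volume added = 194 Gt / ρ_w = 1.940×10^14 kg / 1000 kg m⁻³ = 1.940×10^11 m³.
Δh per year = 1.940×10^11 / 3.46×10^14 = 5.61×10^-4 m = 0.56 mm.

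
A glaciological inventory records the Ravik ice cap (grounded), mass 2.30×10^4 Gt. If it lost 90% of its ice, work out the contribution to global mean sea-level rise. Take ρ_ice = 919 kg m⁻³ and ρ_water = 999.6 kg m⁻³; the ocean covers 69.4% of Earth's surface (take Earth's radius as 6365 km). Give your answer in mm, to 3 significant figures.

≈ 58.6 mm

Ravik: 0.9 × 2.30×10^4 Gt = 2.070×10^16 kg; dividing by ρ_w = 999.6 kg m⁻³ gives 2.071×10^13 m³ of water.
Spread over 3.53×10^14 m² of ocean, Δh = 2.071×10^13 / 3.53×10^14 = 0.0586 m = 58.6 mm.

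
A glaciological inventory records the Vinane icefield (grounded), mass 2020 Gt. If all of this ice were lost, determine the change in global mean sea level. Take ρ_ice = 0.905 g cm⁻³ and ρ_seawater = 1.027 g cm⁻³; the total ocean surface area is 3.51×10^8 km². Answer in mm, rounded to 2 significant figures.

≈ 5.6 mm

Vinane: 2020 Gt = 2.020×10^15 kg; dividing by ρ_w = 1.027 g cm⁻³ = 1027 kg m⁻³ gives 1.967×10^12 m³ of water.
Spread over 3.51×10^14 m² of ocean, Δh = 1.967×10^12 / 3.51×10^14 = 5.60×10^-3 m = 5.6 mm.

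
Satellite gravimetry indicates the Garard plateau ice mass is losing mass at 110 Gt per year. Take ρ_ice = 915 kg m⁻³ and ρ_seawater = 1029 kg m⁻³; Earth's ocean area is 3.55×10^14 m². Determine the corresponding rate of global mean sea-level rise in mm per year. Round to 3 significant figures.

ρ_w = 1029 kg m⁻³. Annual water volume added = 110 Gt / ρ_w = 1.100×10^14 kg / 1029 kg m⁻³ = 1.069×10^11 m³.
Δh per year = 1.069×10^11 / 3.55×10^14 = 3.01×10^-4 m = 0.301 mm.

≈ 0.301 mm/yr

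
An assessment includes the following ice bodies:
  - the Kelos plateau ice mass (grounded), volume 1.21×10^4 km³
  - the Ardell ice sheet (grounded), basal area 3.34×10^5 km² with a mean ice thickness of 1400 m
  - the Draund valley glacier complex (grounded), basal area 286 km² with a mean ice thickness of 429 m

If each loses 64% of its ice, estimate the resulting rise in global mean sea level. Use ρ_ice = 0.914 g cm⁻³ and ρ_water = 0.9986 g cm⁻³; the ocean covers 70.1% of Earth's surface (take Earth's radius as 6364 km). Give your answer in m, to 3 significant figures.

≈ 0.788 m

Kelos: 0.64 × 1.21×10^4 km³ × (914/998.6) = 7088 km³ of water.
Ardell: ice volume = 3.34×10^5 km² × 1400 m = 4.676×10^5 km³; 0.64 × 4.676×10^5 × (914/998.6) = 2.739×10^5 km³ of water.
Draund: ice volume = 286 km² × 429 m = 122.7 km³; 0.64 × 122.7 × (914/998.6) = 71.87 km³ of water.
Total added water ≈ 2.811×10^14 m³ over 3.57×10^14 m² → Δh = 0.788 m.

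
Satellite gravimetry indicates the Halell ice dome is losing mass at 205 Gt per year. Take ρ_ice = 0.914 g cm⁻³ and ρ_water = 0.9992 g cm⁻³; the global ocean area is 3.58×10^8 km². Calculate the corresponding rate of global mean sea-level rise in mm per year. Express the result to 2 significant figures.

ρ_w = 0.9992 g cm⁻³ = 999.2 kg m⁻³. Annual water volume added = 205 Gt / ρ_w = 2.050×10^14 kg / 999.2 kg m⁻³ = 2.052×10^11 m³.
Δh per year = 2.052×10^11 / 3.58×10^14 = 5.73×10^-4 m = 0.57 mm.

≈ 0.57 mm/yr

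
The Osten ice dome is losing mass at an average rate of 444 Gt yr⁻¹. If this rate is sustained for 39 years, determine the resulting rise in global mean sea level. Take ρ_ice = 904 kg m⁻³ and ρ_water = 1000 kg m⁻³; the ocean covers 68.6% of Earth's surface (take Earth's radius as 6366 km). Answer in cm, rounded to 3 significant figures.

≈ 4.96 cm

Total mass lost = 444 Gt/yr × 39 yr = 1.732×10^4 Gt = 1.732×10^16 kg.
ρ_w = 1000 kg m⁻³, so water volume = 1.732×10^16 / 1000 = 1.732×10^13 m³.
Δh = 1.732×10^13 / 3.49×10^14 = 0.0496 m = 4.96 cm.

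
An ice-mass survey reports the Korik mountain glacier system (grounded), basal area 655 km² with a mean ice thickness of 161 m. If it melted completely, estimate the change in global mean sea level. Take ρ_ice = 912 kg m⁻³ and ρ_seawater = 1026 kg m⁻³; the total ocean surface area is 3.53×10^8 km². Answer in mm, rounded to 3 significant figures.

≈ 0.266 mm

Korik: ice volume = 655 km² × 161 m = 105.5 km³; 105.5 × (912/1026) = 93.74 km³ of water.
Spread over 3.53×10^14 m² of ocean, Δh = 9.374×10^10 / 3.53×10^14 = 2.66×10^-4 m = 0.266 mm.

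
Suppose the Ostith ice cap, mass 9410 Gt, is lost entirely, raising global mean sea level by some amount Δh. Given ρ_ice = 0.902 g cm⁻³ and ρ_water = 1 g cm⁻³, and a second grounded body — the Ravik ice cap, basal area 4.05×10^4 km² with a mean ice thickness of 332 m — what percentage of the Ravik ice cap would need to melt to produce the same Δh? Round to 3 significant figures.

Equal sea-level rise means equal mass of meltwater, i.e. equal mass of ice lost.
Ice mass of Ostith: 9.410×10^15 kg; ice mass of Ravik: 1.213×10^16 kg.
Fraction required = 9.410×10^15 / 1.213×10^16 = 0.776 → 77.6 %.

≈ 77.6 %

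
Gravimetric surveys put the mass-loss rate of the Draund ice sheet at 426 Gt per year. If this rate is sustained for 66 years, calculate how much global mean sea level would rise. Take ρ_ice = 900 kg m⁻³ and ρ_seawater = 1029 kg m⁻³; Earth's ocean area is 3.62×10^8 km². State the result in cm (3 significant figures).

Total mass lost = 426 Gt/yr × 66 yr = 2.812×10^4 Gt = 2.812×10^16 kg.
ρ_w = 1029 kg m⁻³, so water volume = 2.812×10^16 / 1029 = 2.732×10^13 m³.
Δh = 2.732×10^13 / 3.62×10^14 = 0.0755 m = 7.55 cm.

≈ 7.55 cm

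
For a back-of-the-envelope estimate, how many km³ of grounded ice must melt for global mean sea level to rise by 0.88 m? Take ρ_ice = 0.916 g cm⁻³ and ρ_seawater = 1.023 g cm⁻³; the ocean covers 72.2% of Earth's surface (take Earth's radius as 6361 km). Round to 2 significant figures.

Required water volume = Δh × A = 0.88 m × 3.67×10^14 m² = 3.231×10^14 m³ = 3.231×10^5 km³.
Ice volume = water volume × ρ_w/ρ_ice = 3.231×10^5 × 1023/916 = 3.6×10^5 km³.

≈ 3.6×10^5 km³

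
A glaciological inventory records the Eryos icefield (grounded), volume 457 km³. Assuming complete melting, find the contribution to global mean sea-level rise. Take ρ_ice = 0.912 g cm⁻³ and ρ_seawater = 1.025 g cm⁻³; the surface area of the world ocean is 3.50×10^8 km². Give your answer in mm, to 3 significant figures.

≈ 1.16 mm

Eryos: 457 km³ × (912/1025) = 406.6 km³ of water.
Spread over 3.50×10^14 m² of ocean, Δh = 4.066×10^11 / 3.50×10^14 = 1.16×10^-3 m = 1.16 mm.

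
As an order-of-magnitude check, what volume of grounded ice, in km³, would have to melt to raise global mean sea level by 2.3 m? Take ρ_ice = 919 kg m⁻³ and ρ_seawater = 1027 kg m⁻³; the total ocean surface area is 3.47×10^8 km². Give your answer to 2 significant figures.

≈ 8.9×10^5 km³

Required water volume = Δh × A = 2.3 m × 3.47×10^14 m² = 7.981×10^14 m³ = 7.981×10^5 km³.
Ice volume = water volume × ρ_w/ρ_ice = 7.981×10^5 × 1027/919 = 8.9×10^5 km³.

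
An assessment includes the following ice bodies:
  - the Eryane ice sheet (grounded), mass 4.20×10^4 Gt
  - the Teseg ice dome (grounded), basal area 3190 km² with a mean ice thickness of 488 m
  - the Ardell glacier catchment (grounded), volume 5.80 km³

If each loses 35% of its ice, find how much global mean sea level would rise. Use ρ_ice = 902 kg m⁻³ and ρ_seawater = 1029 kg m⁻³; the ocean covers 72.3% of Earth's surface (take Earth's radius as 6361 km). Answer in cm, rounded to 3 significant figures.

Eryane: 0.35 × 4.20×10^4 Gt = 1.470×10^16 kg; dividing by ρ_w = 1029 kg m⁻³ gives 1.429×10^13 m³ of water.
Teseg: ice volume = 3190 km² × 488 m = 1557 km³; 0.35 × 1557 × (902/1029) = 477.6 km³ of water.
Ardell: 0.35 × 5.80 km³ × (902/1029) = 1.779 km³ of water.
Total added water ≈ 1.477×10^13 m³ over 3.68×10^14 m² → Δh = 0.0402 m = 4.02 cm.

≈ 4.02 cm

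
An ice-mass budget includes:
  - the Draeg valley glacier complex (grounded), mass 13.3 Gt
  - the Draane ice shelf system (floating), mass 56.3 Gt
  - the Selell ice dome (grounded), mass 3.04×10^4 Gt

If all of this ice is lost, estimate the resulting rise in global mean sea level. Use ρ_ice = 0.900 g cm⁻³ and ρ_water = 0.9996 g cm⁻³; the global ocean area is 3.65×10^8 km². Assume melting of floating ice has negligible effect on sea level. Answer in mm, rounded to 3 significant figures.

Draeg: 13.3 Gt = 1.330×10^13 kg; dividing by ρ_w = 0.9996 g cm⁻³ = 999.6 kg m⁻³ gives 1.331×10^10 m³ of water.
The Draane ice shelf system is floating and already displaces its own weight of water, so its melt adds essentially nothing to sea level.
Selell: 3.04×10^4 Gt = 3.040×10^16 kg; dividing by ρ_w = 999.6 kg m⁻³ gives 3.041×10^13 m³ of water.
Total added water ≈ 3.043×10^13 m³ over 3.65×10^14 m² → Δh = 0.0834 m = 83.4 mm.

≈ 83.4 mm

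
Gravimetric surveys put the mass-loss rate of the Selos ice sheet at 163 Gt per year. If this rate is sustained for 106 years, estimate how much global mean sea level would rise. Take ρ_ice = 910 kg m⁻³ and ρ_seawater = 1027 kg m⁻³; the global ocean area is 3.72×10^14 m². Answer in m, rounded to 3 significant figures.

Total mass lost = 163 Gt/yr × 106 yr = 1.728×10^4 Gt = 1.728×10^16 kg.
ρ_w = 1027 kg m⁻³, so water volume = 1.728×10^16 / 1027 = 1.682×10^13 m³.
Δh = 1.682×10^13 / 3.72×10^14 = 0.0452 m.

≈ 0.0452 m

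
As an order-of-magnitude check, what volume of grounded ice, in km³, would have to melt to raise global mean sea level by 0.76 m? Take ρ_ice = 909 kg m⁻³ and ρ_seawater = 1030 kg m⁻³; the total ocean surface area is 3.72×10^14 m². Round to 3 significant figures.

Required water volume = Δh × A = 0.76 m × 3.72×10^14 m² = 2.827×10^14 m³ = 2.827×10^5 km³.
Ice volume = water volume × ρ_w/ρ_ice = 2.827×10^5 × 1030/909 = 3.20×10^5 km³.

≈ 3.20×10^5 km³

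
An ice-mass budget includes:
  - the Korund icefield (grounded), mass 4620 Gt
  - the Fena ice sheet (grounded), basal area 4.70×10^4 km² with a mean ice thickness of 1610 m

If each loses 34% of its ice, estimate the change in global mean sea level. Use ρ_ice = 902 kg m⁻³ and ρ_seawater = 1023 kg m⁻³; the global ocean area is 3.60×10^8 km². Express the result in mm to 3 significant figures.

Korund: 0.34 × 4620 Gt = 1.571×10^15 kg; dividing by ρ_w = 1023 kg m⁻³ gives 1.535×10^12 m³ of water.
Fena: ice volume = 4.70×10^4 km² × 1610 m = 7.567×10^4 km³; 0.34 × 7.567×10^4 × (902/1023) = 2.268×10^4 km³ of water.
Total added water ≈ 2.422×10^13 m³ over 3.60×10^14 m² → Δh = 0.0673 m = 67.3 mm.

≈ 67.3 mm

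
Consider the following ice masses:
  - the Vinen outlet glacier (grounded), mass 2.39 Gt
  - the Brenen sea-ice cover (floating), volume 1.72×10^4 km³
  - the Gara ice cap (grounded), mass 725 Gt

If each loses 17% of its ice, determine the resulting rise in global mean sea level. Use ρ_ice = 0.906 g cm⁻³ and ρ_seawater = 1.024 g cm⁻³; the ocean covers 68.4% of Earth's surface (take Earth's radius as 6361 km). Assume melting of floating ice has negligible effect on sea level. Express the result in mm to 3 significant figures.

Vinen: 0.17 × 2.39 Gt = 4.063×10^11 kg; dividing by ρ_w = 1.024 g cm⁻³ = 1024 kg m⁻³ gives 3.968×10^8 m³ of water.
The Brenen sea-ice cover is floating and already displaces its own weight of water, so its melt adds essentially nothing to sea level.
Gara: 0.17 × 725 Gt = 1.233×10^14 kg; dividing by ρ_w = 1024 kg m⁻³ gives 1.204×10^11 m³ of water.
Total added water ≈ 1.208×10^11 m³ over 3.48×10^14 m² → Δh = 3.47×10^-4 m = 0.347 mm.

≈ 0.347 mm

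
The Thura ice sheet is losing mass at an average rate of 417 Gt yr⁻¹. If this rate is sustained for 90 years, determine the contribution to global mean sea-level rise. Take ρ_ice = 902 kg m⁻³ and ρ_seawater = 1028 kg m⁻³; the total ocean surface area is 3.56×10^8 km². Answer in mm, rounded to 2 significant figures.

Total mass lost = 417 Gt/yr × 90 yr = 3.753×10^4 Gt = 3.753×10^16 kg.
ρ_w = 1028 kg m⁻³, so water volume = 3.753×10^16 / 1028 = 3.651×10^13 m³.
Δh = 3.651×10^13 / 3.56×10^14 = 0.103 m = 100 mm.

≈ 100 mm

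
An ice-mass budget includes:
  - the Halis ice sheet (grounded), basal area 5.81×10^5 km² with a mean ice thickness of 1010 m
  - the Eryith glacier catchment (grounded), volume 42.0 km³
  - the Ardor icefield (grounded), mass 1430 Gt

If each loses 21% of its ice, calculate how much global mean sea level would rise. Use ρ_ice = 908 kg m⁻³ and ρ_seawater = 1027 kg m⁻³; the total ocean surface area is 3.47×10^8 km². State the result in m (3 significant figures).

Halis: ice volume = 5.81×10^5 km² × 1010 m = 5.868×10^5 km³; 0.21 × 5.868×10^5 × (908/1027) = 1.090×10^5 km³ of water.
Eryith: 0.21 × 42.0 km³ × (908/1027) = 7.798 km³ of water.
Ardor: 0.21 × 1430 Gt = 3.003×10^14 kg; dividing by ρ_w = 1027 kg m⁻³ gives 2.924×10^11 m³ of water.
Total added water ≈ 1.093×10^14 m³ over 3.47×10^14 m² → Δh = 0.315 m.

≈ 0.315 m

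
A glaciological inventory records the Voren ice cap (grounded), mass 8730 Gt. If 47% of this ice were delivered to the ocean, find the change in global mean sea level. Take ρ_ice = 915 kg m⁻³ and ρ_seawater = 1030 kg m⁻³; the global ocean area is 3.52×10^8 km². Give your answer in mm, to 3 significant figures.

Voren: 0.47 × 8730 Gt = 4.103×10^15 kg; dividing by ρ_w = 1030 kg m⁻³ gives 3.984×10^12 m³ of water.
Spread over 3.52×10^14 m² of ocean, Δh = 3.984×10^12 / 3.52×10^14 = 0.0113 m = 11.3 mm.

≈ 11.3 mm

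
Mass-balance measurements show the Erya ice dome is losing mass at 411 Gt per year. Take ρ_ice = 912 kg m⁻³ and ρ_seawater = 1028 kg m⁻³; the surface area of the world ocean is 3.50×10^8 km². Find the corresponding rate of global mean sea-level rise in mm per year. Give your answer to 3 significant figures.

ρ_w = 1028 kg m⁻³. Annual water volume added = 411 Gt / ρ_w = 4.110×10^14 kg / 1028 kg m⁻³ = 3.998×10^11 m³.
Δh per year = 3.998×10^11 / 3.50×10^14 = 1.14×10^-3 m = 1.14 mm.

≈ 1.14 mm/yr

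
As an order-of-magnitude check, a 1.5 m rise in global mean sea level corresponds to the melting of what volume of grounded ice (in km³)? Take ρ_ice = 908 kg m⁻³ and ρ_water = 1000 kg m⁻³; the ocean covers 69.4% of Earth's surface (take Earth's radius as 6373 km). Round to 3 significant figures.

Required water volume = Δh × A = 1.5 m × 3.54×10^14 m² = 5.313×10^14 m³ = 5.313×10^5 km³.
Ice volume = water volume × ρ_w/ρ_ice = 5.313×10^5 × 1000/908 = 5.85×10^5 km³.

≈ 5.85×10^5 km³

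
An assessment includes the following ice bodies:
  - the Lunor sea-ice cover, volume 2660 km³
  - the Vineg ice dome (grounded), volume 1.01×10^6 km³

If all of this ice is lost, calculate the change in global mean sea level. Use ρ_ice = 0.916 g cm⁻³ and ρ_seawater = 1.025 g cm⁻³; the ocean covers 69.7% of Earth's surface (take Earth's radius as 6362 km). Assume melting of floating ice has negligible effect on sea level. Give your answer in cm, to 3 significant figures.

The Lunor sea-ice cover is floating and already displaces its own weight of water, so its melt adds essentially nothing to sea level.
Vineg: 1.01×10^6 km³ × (916/1025) = 9.026×10^5 km³ of water.
Total added water ≈ 9.026×10^14 m³ over 3.55×10^14 m² → Δh = 2.55 m = 255 cm.

≈ 255 cm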